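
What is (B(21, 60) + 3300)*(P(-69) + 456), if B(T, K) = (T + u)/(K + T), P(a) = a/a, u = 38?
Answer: 122183063/81 ≈ 1.5084e+6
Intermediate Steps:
P(a) = 1
B(T, K) = (38 + T)/(K + T) (B(T, K) = (T + 38)/(K + T) = (38 + T)/(K + T))
(B(21, 60) + 3300)*(P(-69) + 456) = ((38 + 21)/(60 + 21) + 3300)*(1 + 456) = (59/81 + 3300)*457 = (267359/81)*457 = 122183063/81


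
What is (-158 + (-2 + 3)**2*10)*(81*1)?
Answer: -11988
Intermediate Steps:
(-158 + (-2 + 3)**2*10)*(81*1) = (-158 + 1**2*10)*81 = (-158 + 1*10)*81 = (-158 + 10)*81 = -148*81 = -11988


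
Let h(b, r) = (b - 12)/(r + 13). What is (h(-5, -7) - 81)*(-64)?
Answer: 16096/3 ≈ 5365.3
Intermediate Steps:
h(b, r) = (-12 + b)/(13 + r)
(h(-5, -7) - 81)*(-64) = ((-12 - 5)/(13 - 7) - 81)*(-64) = (-17/6 - 81)*(-64) = -503/6*(-64) = 16096/3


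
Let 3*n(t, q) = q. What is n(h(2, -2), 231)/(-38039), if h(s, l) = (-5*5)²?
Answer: -77/38039 ≈ -0.0020242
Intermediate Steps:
h(s, l) = 625 (h(s, l) = (-25)² = 625)
n(t, q) = q/3
n(h(2, -2), 231)/(-38039) = ((⅓)*231)/(-38039) = 77*(-1/38039) = -77/38039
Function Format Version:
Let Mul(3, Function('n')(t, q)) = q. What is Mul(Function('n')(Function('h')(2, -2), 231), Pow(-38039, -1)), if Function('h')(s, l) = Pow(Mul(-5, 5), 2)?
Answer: Rational(-77, 38039) ≈ -0.0020242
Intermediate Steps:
Function('h')(s, l) = 625 (Function('h')(s, l) = Pow(-25, 2) = 625)
Function('n')(t, q) = Mul(Rational(1, 3), q)
Mul(Function('n')(Function('h')(2, -2), 231), Pow(-38039, -1)) = Mul(Mul(Rational(1, 3), 231), Pow(-38039, -1)) = Mul(77, Rational(-1, 38039)) = Rational(-77, 38039)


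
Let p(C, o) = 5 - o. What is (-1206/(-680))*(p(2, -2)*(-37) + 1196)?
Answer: 565011/340 ≈ 1661.8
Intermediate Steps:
(-1206/(-680))*(p(2, -2)*(-37) + 1196) = (-1206/(-680))*((5 - 1*(-2))*(-37) + 1196) = (-1206*(-1/680))*((5 + 2)*(-37) + 1196) = 603*(7*(-37) + 1196)/340 = 603*(-259 + 1196)/340 = (603/340)*937 = 565011/340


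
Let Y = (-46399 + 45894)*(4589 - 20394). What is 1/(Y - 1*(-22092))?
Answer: 1/8003617 ≈ 1.2494e-7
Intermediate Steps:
Y = 7981525 (Y = -505*(-15805) = 7981525)
1/(Y - 1*(-22092)) = 1/(7981525 - 1*(-22092)) = 1/(7981525 + 22092) = 1/8003617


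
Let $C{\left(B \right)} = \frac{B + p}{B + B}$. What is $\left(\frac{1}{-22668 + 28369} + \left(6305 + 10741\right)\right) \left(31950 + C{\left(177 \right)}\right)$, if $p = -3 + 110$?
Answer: $\frac{549577018125124}{1009077} \approx 5.4463 \cdot 10^{8}$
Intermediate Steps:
$p = 107$
$C{\left(B \right)} = \frac{107 + B}{2 B}$ ($C{\left(B \right)} = \frac{B + 107}{B + B} = \frac{107 + B}{2 B}$)
$\left(\frac{1}{-22668 + 28369} + \left(6305 + 10741\right)\right) \left(31950 + C{\left(177 \right)}\right) = \left(\frac{1}{-22668 + 28369} + \left(6305 + 10741\right)\right) \left(31950 + \frac{107 + 177}{2 \cdot 177}\right) = \left(\frac{1}{5701} + 17046\right) \left(31950 + \frac{1}{2} \cdot \frac{1}{177} \cdot 284\right) = \left(\frac{1}{5701} + 17046\right) \left(31950 + \frac{142}{177}\right) = \frac{97179247}{5701} \cdot \frac{5655292}{177} = \frac{549577018125124}{1009077}$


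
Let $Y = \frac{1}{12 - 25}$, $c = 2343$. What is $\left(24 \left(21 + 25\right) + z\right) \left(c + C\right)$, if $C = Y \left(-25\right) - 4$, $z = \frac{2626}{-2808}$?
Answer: $\frac{302116216}{117} \approx 2.5822 \cdot 10^{6}$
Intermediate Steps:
$z = - \frac{101}{108}$ ($z = 2626 \left(- \frac{1}{2808}\right) = - \frac{101}{108} \approx -0.93519$)
$Y = - \frac{1}{13}$ ($Y = \frac{1}{-13} = - \frac{1}{13} \approx -0.076923$)
$C = - \frac{27}{13}$ ($C = \left(- \frac{1}{13}\right) \left(-25\right) - 4 = \frac{25}{13} - 4 = - \frac{27}{13} \approx -2.0769$)
$\left(24 \left(21 + 25\right) + z\right) \left(c + C\right) = \left(24 \left(21 + 25\right) - \frac{101}{108}\right) \left(2343 - \frac{27}{13}\right) = \left(24 \cdot 46 - \frac{101}{108}\right) \frac{30432}{13} = \left(1104 - \frac{101}{108}\right) \frac{30432}{13} = \frac{119131}{108} \cdot \frac{30432}{13} = \frac{302116216}{117}$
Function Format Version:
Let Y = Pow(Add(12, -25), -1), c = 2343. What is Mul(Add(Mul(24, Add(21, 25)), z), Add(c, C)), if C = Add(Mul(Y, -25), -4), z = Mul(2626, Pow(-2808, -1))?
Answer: Rational(302116216, 117) ≈ 2.5822e+6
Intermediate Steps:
z = Rational(-101, 108) (z = Mul(2626, Rational(-1, 2808)) = Rational(-101, 108) ≈ -0.93519)
Y = Rational(-1, 13) (Y = Pow(-13, -1) = Rational(-1, 13) ≈ -0.076923)
C = Rational(-27, 13) (C = Add(Mul(Rational(-1, 13), -25), -4) = Add(Rational(25, 13), -4) = Rational(-27, 13) ≈ -2.0769)
Mul(Add(Mul(24, Add(21, 25)), z), Add(c, C)) = Mul(Add(Mul(24, Add(21, 25)), Rational(-101, 108)), Add(2343, Rational(-27, 13))) = Mul(Add(Mul(24, 46), Rational(-101, 108)), Rational(30432, 13)) = Mul(Add(1104, Rational(-101, 108)), Rational(30432, 13)) = Mul(Rational(119131, 108), Rational(30432, 13)) = Rational(302116216, 117)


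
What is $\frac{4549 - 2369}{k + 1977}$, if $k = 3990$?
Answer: $\frac{2180}{5967} \approx 0.36534$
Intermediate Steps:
$\frac{4549 - 2369}{k + 1977} = \frac{4549 - 2369}{3990 + 1977} = \frac{2180}{5967}$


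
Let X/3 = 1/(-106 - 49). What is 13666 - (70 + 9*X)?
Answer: 2107407/155 ≈ 13596.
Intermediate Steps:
X = -3/155 (X = 3/(-106 - 49) = 3/(-155) = 3*(-1/155) = -3/155 ≈ -0.019355)
13666 - (70 + 9*X) = 13666 - (70 + 9*(-3/155)) = 13666 - (70 - 27/155) = 13666 - 1*10823/155 = 13666 - 10823/155 = 2107407/155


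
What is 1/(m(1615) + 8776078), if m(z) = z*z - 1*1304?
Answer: 1/11382999 ≈ 8.7850e-8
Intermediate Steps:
m(z) = -1304 + z² (m(z) = z² - 1304 = -1304 + z²)
1/(m(1615) + 8776078) = 1/((-1304 + 1615²) + 8776078) = 1/((-1304 + 2608225) + 8776078) = 1/(2606921 + 8776078) = 1/11382999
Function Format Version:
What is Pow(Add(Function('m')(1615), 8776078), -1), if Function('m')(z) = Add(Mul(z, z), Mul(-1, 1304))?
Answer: Rational(1, 11382999) ≈ 8.7850e-8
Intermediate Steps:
Function('m')(z) = Add(-1304, Pow(z, 2)) (Function('m')(z) = Add(Pow(z, 2), -1304) = Add(-1304, Pow(z, 2)))
Pow(Add(Function('m')(1615), 8776078), -1) = Pow(Add(Add(-1304, Pow(1615, 2)), 8776078), -1) = Pow(Add(Add(-1304, 2608225), 8776078), -1) = Pow(Add(2606921, 8776078), -1) = Pow(11382999, -1) = Rational(1, 11382999)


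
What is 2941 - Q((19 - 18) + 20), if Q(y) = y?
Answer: 2920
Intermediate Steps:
2941 - Q((19 - 18) + 20) = 2941 - ((19 - 18) + 20) = 2941 - (1 + 20) = 2941 - 1*21 = 2941 - 21 = 2920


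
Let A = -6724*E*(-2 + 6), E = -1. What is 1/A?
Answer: 1/26896 ≈ 3.7180e-5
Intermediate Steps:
A = 26896 (A = -(-6724)*(-2 + 6) = -(-6724)*4 = -6724*(-4) = 26896)
1/A = 1/26896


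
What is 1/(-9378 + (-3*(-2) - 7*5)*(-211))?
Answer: -1/3259 ≈ -0.00030684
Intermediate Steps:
1/(-9378 + (-3*(-2) - 7*5)*(-211)) = 1/(-9378 + (6 - 35)*(-211)) = 1/(-9378 - 29*(-211)) = 1/(-9378 + 6119) = 1/(-3259) = -1/3259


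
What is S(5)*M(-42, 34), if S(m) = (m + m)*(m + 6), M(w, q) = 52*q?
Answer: 194480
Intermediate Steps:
S(m) = 2*m*(6 + m) (S(m) = (2*m)*(6 + m) = 2*m*(6 + m))
S(5)*M(-42, 34) = (2*5*(6 + 5))*(52*34) = (2*5*11)*1768 = 110*1768 = 194480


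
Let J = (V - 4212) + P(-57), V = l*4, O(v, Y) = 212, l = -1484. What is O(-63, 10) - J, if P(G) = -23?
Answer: 10383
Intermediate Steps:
V = -5936 (V = -1484*4 = -5936)
J = -10171 (J = (-5936 - 4212) - 23 = -10148 - 23 = -10171)
O(-63, 10) - J = 212 - 1*(-10171) = 212 + 10171 = 10383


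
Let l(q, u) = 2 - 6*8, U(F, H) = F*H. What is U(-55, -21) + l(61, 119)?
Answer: 1109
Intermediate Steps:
l(q, u) = -46 (l(q, u) = 2 - 48 = -46)
U(-55, -21) + l(61, 119) = -55*(-21) - 46 = 1155 - 46 = 1109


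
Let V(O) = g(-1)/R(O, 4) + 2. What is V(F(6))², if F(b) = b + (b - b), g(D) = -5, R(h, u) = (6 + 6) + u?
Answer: 729/256 ≈ 2.8477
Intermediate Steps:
R(h, u) = 12 + u
F(b) = b (F(b) = b + 0 = b)
V(O) = 27/16 (V(O) = -5/(12 + 4) + 2 = -5/16 + 2 = 27/16)
V(F(6))² = (27/16)² = 729/256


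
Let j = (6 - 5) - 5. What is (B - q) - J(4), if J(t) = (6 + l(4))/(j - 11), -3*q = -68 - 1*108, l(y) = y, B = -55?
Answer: -113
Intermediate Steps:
j = -4 (j = 1 - 5 = -4)
q = 176/3 (q = -(-68 - 1*108)/3 = -(-68 - 108)/3 = -⅓*(-176) = 176/3 ≈ 58.667)
J(t) = -⅔ (J(t) = (6 + 4)/(-4 - 11) = 10/(-15) = 10*(-1/15) = -⅔)
(B - q) - J(4) = (-55 - 1*176/3) - 1*(-⅔) = (-55 - 176/3) + ⅔ = -341/3 + ⅔ = -113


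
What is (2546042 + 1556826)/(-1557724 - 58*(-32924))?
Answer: 8477/727 ≈ 11.660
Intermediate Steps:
(2546042 + 1556826)/(-1557724 - 58*(-32924)) = 4102868/(-1557724 + 1909592) = 4102868/351868 = 4102868*(1/351868) = 8477/727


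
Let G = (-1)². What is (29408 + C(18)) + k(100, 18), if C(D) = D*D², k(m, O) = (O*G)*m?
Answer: 37040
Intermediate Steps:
G = 1
k(m, O) = O*m (k(m, O) = (O*1)*m = O*m)
C(D) = D³
(29408 + C(18)) + k(100, 18) = (29408 + 18³) + 18*100 = (29408 + 5832) + 1800 = 35240 + 1800 = 37040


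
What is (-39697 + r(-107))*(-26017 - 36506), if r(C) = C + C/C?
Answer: 2488602969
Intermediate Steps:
r(C) = 1 + C (r(C) = C + 1 = 1 + C)
(-39697 + r(-107))*(-26017 - 36506) = (-39697 + (1 - 107))*(-26017 - 36506) = (-39697 - 106)*(-62523) = -39803*(-62523) = 2488602969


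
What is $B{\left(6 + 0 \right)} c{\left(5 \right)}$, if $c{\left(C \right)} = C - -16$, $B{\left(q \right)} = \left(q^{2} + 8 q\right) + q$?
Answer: $1890$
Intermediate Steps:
$B{\left(q \right)} = q^{2} + 9 q$
$c{\left(C \right)} = 16 + C$ ($c{\left(C \right)} = C + 16 = 16 + C$)
$B{\left(6 + 0 \right)} c{\left(5 \right)} = \left(6 + 0\right) \left(9 + \left(6 + 0\right)\right) \left(16 + 5\right) = 6 \left(9 + 6\right) 21 = 6 \cdot 15 \cdot 21 = 90 \cdot 21 = 1890$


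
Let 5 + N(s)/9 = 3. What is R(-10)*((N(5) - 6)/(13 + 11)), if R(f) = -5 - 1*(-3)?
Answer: 2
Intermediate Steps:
R(f) = -2 (R(f) = -5 + 3 = -2)
N(s) = -18 (N(s) = -45 + 9*3 = -45 + 27 = -18)
R(-10)*((N(5) - 6)/(13 + 11)) = -2*(-18 - 6)/(13 + 11) = -(-48)/24 = -2*(-1) = 2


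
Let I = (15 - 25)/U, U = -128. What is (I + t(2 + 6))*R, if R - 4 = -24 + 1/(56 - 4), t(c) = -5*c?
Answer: 2654645/3328 ≈ 797.67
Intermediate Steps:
R = -1039/52 (R = 4 + (-24 + 1/(56 - 4)) = 4 + (-24 + 1/52) = 4 - 1247/52 = -1039/52 ≈ -19.981)
I = 5/64 (I = (15 - 25)/(-128) = -10*(-1/128) = 5/64 ≈ 0.078125)
(I + t(2 + 6))*R = (5/64 - 5*(2 + 6))*(-1039/52) = (5/64 - 5*8)*(-1039/52) = (5/64 - 40)*(-1039/52) = -2555/64*(-1039/52) = 2654645/3328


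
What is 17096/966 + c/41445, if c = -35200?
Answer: 22484684/1334529 ≈ 16.848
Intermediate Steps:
17096/966 + c/41445 = 17096/966 - 35200/41445 = 17096*(1/966) - 35200*1/41445 = 8548/483 - 7040/8289 = 22484684/1334529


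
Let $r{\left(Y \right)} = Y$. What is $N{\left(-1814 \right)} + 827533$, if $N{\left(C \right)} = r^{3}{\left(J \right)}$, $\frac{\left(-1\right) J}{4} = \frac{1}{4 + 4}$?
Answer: $\frac{6620263}{8} \approx 8.2753 \cdot 10^{5}$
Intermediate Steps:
$J = - \frac{1}{2}$ ($J = - \frac{4}{4 + 4} = - \frac{4}{8} = \left(-4\right) \frac{1}{8} = - \frac{1}{2} \approx -0.5$)
$N{\left(C \right)} = - \frac{1}{8}$ ($N{\left(C \right)} = \left(- \frac{1}{2}\right)^{3} = - \frac{1}{8}$)
$N{\left(-1814 \right)} + 827533 = - \frac{1}{8} + 827533 = \frac{6620263}{8}$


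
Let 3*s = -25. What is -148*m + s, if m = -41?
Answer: 18179/3 ≈ 6059.7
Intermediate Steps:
s = -25/3 (s = (⅓)*(-25) = -25/3 ≈ -8.3333)
-148*m + s = -148*(-41) - 25/3 = 6068 - 25/3 = 18179/3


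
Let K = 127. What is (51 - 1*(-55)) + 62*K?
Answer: 7980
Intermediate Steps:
(51 - 1*(-55)) + 62*K = (51 - 1*(-55)) + 62*127 = (51 + 55) + 7874 = 106 + 7874 = 7980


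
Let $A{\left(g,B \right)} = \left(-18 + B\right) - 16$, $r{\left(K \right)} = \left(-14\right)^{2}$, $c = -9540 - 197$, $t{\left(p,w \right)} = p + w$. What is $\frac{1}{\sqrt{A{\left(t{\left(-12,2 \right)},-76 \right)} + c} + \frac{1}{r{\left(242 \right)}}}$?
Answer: $\frac{196}{378282353} - \frac{38416 i \sqrt{9847}}{378282353} \approx 5.1813 \cdot 10^{-7} - 0.010077 i$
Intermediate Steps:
$c = -9737$
$r{\left(K \right)} = 196$
$A{\left(g,B \right)} = -34 + B$
$\frac{1}{\sqrt{A{\left(t{\left(-12,2 \right)},-76 \right)} + c} + \frac{1}{r{\left(242 \right)}}} = \frac{1}{\sqrt{\left(-34 - 76\right) - 9737} + \frac{1}{196}} = \frac{1}{\sqrt{-110 - 9737} + \frac{1}{196}} = \frac{1}{\sqrt{-9847} + \frac{1}{196}} = \frac{1}{i \sqrt{9847} + \frac{1}{196}} = \frac{1}{\frac{1}{196} + i \sqrt{9847}}$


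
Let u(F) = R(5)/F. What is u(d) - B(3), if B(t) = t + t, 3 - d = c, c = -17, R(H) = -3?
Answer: -123/20 ≈ -6.1500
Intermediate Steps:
d = 20 (d = 3 - 1*(-17) = 3 + 17 = 20)
u(F) = -3/F
B(t) = 2*t
u(d) - B(3) = -3/20 - 2*3 = -3*1/20 - 1*6 = -3/20 - 6 = -123/20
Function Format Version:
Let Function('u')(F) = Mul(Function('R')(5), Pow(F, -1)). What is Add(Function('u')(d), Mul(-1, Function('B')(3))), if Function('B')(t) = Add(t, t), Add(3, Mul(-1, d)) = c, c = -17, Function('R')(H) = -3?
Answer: Rational(-123, 20) ≈ -6.1500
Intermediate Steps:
d = 20 (d = Add(3, Mul(-1, -17)) = Add(3, 17) = 20)
Function('u')(F) = Mul(-3, Pow(F, -1))
Function('B')(t) = Mul(2, t)
Add(Function('u')(d), Mul(-1, Function('B')(3))) = Add(Mul(-3, Pow(20, -1)), Mul(-1, Mul(2, 3))) = Add(Mul(-3, Rational(1, 20)), Mul(-1, 6)) = Add(Rational(-3, 20), -6) = Rational(-123, 20)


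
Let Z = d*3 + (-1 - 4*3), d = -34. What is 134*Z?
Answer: -15410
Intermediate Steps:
Z = -115 (Z = -34*3 + (-1 - 4*3) = -102 + (-1 - 12) = -102 - 13 = -115)
134*Z = 134*(-115) = -15410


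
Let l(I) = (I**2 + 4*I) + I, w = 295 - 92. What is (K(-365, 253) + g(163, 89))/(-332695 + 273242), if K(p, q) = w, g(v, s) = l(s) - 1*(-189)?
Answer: -8758/59453 ≈ -0.14731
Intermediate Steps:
w = 203
l(I) = I**2 + 5*I
g(v, s) = 189 + s*(5 + s) (g(v, s) = s*(5 + s) - 1*(-189) = s*(5 + s) + 189 = 189 + s*(5 + s))
K(p, q) = 203
(K(-365, 253) + g(163, 89))/(-332695 + 273242) = (203 + (189 + 89*(5 + 89)))/(-332695 + 273242) = (203 + (189 + 89*94))/(-59453) = (203 + (189 + 8366))*(-1/59453) = (203 + 8555)*(-1/59453) = 8758*(-1/59453) = -8758/59453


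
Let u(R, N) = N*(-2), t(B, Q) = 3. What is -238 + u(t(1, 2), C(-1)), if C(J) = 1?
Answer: -240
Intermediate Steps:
u(R, N) = -2*N
-238 + u(t(1, 2), C(-1)) = -238 - 2*1 = -238 - 2 = -240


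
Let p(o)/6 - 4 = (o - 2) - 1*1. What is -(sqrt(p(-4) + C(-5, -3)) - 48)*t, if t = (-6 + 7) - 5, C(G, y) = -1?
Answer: -192 + 4*I*sqrt(19) ≈ -192.0 + 17.436*I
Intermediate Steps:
t = -4 (t = 1 - 5 = -4)
p(o) = 6 + 6*o (p(o) = 24 + 6*((o - 2) - 1*1) = 24 + 6*((-2 + o) - 1) = 24 + 6*(-3 + o) = 24 + (-18 + 6*o) = 6 + 6*o)
-(sqrt(p(-4) + C(-5, -3)) - 48)*t = -(sqrt((6 + 6*(-4)) - 1) - 48)*(-4) = -(sqrt((6 - 24) - 1) - 48)*(-4) = -(sqrt(-18 - 1) - 48)*(-4) = -(sqrt(-19) - 48)*(-4) = -(I*sqrt(19) - 48)*(-4) = -(-48 + I*sqrt(19))*(-4) = -(192 - 4*I*sqrt(19)) = -192 + 4*I*sqrt(19)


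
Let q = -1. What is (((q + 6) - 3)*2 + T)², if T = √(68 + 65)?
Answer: (4 + √133)² ≈ 241.26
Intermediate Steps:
T = √133 ≈ 11.533
(((q + 6) - 3)*2 + T)² = (((-1 + 6) - 3)*2 + √133)² = ((5 - 3)*2 + √133)² = (2*2 + √133)² = (4 + √133)²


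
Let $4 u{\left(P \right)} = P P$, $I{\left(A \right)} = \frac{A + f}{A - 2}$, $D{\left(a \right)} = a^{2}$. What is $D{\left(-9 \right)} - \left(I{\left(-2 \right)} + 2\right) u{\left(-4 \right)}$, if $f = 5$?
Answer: $76$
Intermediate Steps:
$I{\left(A \right)} = \frac{5 + A}{-2 + A}$ ($I{\left(A \right)} = \frac{A + 5}{A - 2} = \frac{5 + A}{-2 + A}$)
$u{\left(P \right)} = \frac{P^{2}}{4}$ ($u{\left(P \right)} = \frac{P P}{4} = \frac{P^{2}}{4}$)
$D{\left(-9 \right)} - \left(I{\left(-2 \right)} + 2\right) u{\left(-4 \right)} = \left(-9\right)^{2} - \left(\frac{5 - 2}{-2 - 2} + 2\right) \frac{\left(-4\right)^{2}}{4} = 81 - \left(\frac{1}{-4} \cdot 3 + 2\right) \frac{1}{4} \cdot 16 = 81 - \left(\left(- \frac{1}{4}\right) 3 + 2\right) 4 = 81 - \left(- \frac{3}{4} + 2\right) 4 = 81 - \frac{5}{4} \cdot 4 = 81 - 5 = 76$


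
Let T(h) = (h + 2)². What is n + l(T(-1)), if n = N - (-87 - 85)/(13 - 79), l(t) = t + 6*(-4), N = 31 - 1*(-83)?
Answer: 2917/33 ≈ 88.394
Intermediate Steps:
N = 114 (N = 31 + 83 = 114)
T(h) = (2 + h)²
l(t) = -24 + t (l(t) = t - 24 = -24 + t)
n = 3676/33 (n = 114 - (-87 - 85)/(13 - 79) = 114 - (-172)/(-66) = 114 - (-172)*(-1)/66 = 114 - 1*86/33 = 114 - 86/33 = 3676/33 ≈ 111.39)
n + l(T(-1)) = 3676/33 + (-24 + (2 - 1)²) = 3676/33 + (-24 + 1²) = 3676/33 + (-24 + 1) = 3676/33 - 23 = 2917/33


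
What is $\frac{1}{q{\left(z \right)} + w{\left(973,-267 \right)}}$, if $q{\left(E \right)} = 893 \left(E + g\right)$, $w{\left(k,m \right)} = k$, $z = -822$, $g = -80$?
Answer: $- \frac{1}{804513} \approx -1.243 \cdot 10^{-6}$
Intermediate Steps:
$q{\left(E \right)} = -71440 + 893 E$ ($q{\left(E \right)} = 893 \left(E - 80\right) = 893 \left(-80 + E\right) = -71440 + 893 E$)
$\frac{1}{q{\left(z \right)} + w{\left(973,-267 \right)}} = \frac{1}{\left(-71440 + 893 \left(-822\right)\right) + 973} = \frac{1}{\left(-71440 - 734046\right) + 973} = \frac{1}{-805486 + 973} = \frac{1}{-804513} = - \frac{1}{804513}$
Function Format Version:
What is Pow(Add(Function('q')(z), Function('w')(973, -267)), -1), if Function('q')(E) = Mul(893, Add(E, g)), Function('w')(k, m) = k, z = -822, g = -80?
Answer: Rational(-1, 804513) ≈ -1.2430e-6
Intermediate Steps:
Function('q')(E) = Add(-71440, Mul(893, E)) (Function('q')(E) = Mul(893, Add(E, -80)) = Mul(893, Add(-80, E)) = Add(-71440, Mul(893, E)))
Pow(Add(Function('q')(z), Function('w')(973, -267)), -1) = Pow(Add(Add(-71440, Mul(893, -822)), 973), -1) = Pow(Add(Add(-71440, -734046), 973), -1) = Pow(Add(-805486, 973), -1) = Pow(-804513, -1) = Rational(-1, 804513)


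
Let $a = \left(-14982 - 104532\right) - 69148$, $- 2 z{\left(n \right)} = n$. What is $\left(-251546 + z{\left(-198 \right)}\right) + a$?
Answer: $-440109$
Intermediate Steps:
$z{\left(n \right)} = - \frac{n}{2}$
$a = -188662$ ($a = -119514 - 69148 = -188662$)
$\left(-251546 + z{\left(-198 \right)}\right) + a = \left(-251546 - -99\right) - 188662 = \left(-251546 + 99\right) - 188662 = -251447 - 188662 = -440109$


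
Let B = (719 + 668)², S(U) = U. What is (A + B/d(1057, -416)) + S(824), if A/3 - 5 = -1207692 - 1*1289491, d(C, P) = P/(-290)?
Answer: -1279121175/208 ≈ -6.1496e+6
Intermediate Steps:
d(C, P) = -P/290 (d(C, P) = P*(-1/290) = -P/290)
B = 1923769 (B = 1387² = 1923769)
A = -7491534 (A = 15 + 3*(-1207692 - 1*1289491) = 15 + 3*(-1207692 - 1289491) = 15 + 3*(-2497183) = 15 - 7491549 = -7491534)
(A + B/d(1057, -416)) + S(824) = (-7491534 + 1923769/((-1/290*(-416)))) + 824 = (-7491534 + 1923769/(208/145)) + 824 = (-7491534 + 1923769*(145/208)) + 824 = (-7491534 + 278946505/208) + 824 = -1279292567/208 + 824 = -1279121175/208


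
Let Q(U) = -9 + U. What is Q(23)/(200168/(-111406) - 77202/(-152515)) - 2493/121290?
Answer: -2408879149354987/221635809654610 ≈ -10.869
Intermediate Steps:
Q(23)/(200168/(-111406) - 77202/(-152515)) - 2493/121290 = (-9 + 23)/(200168/(-111406) - 77202/(-152515)) - 2493/121290 = 14/(200168*(-1/111406) - 77202*(-1/152515)) - 2493*1/121290 = 14/(-100084/55703 + 77202/152515) - 831/40430 = 14/(-10963928254/8495543045) - 831/40430 = 14*(-8495543045/10963928254) - 831/40430 = -59468801315/5481964127 - 831/40430 = -2408879149354987/221635809654610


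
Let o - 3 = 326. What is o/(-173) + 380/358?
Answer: -26021/30967 ≈ -0.84028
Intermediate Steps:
o = 329 (o = 3 + 326 = 329)
o/(-173) + 380/358 = 329/(-173) + 380/358 = 329*(-1/173) + 380*(1/358) = -329/173 + 190/179 = -26021/30967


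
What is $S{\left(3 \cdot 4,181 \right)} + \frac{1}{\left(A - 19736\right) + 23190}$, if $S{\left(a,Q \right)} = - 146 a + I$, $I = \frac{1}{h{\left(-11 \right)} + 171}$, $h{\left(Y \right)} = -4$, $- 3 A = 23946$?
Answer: $- \frac{1324815991}{756176} \approx -1752.0$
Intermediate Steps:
$A = -7982$ ($A = \left(- \frac{1}{3}\right) 23946 = -7982$)
$I = \frac{1}{167}$ ($I = \frac{1}{-4 + 171} = \frac{1}{167} \approx 0.005988$)
$S{\left(a,Q \right)} = \frac{1}{167} - 146 a$ ($S{\left(a,Q \right)} = - 146 a + \frac{1}{167} = \frac{1}{167} - 146 a$)
$S{\left(3 \cdot 4,181 \right)} + \frac{1}{\left(A - 19736\right) + 23190} = \left(\frac{1}{167} - 146 \cdot 3 \cdot 4\right) + \frac{1}{\left(-7982 - 19736\right) + 23190} = \left(\frac{1}{167} - 1752\right) + \frac{1}{\left(-7982 - 19736\right) + 23190} = \left(\frac{1}{167} - 1752\right) + \frac{1}{-27718 + 23190} = - \frac{292583}{167} + \frac{1}{-4528} = - \frac{292583}{167} - \frac{1}{4528} = - \frac{1324815991}{756176}$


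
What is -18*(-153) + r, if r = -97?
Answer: 2657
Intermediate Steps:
-18*(-153) + r = -18*(-153) - 97 = 2754 - 97 = 2657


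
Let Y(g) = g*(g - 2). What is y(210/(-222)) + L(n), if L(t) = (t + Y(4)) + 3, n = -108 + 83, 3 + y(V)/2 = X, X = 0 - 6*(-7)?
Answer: 64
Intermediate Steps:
X = 42 (X = 0 + 42 = 42)
y(V) = 78 (y(V) = -6 + 2*42 = -6 + 84 = 78)
Y(g) = g*(-2 + g)
n = -25
L(t) = 11 + t (L(t) = (t + 4*(-2 + 4)) + 3 = (t + 4*2) + 3 = (t + 8) + 3 = (8 + t) + 3 = 11 + t)
y(210/(-222)) + L(n) = 78 + (11 - 25) = 78 - 14 = 64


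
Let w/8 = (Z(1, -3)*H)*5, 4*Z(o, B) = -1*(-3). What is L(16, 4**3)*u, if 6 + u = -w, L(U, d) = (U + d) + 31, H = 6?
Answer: -20646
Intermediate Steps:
Z(o, B) = 3/4 (Z(o, B) = (-1*(-3))/4 = (1/4)*3 = 3/4)
w = 180 (w = 8*(((3/4)*6)*5) = 8*((9/2)*5) = 8*(45/2) = 180)
L(U, d) = 31 + U + d
u = -186 (u = -6 - 1*180 = -6 - 180 = -186)
L(16, 4**3)*u = (31 + 16 + 4**3)*(-186) = (31 + 16 + 64)*(-186) = 111*(-186) = -20646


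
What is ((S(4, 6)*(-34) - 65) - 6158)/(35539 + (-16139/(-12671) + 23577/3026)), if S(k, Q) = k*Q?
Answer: -269892477394/1362999769175 ≈ -0.19801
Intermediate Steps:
S(k, Q) = Q*k
((S(4, 6)*(-34) - 65) - 6158)/(35539 + (-16139/(-12671) + 23577/3026)) = (((6*4)*(-34) - 65) - 6158)/(35539 + (-16139/(-12671) + 23577/3026)) = ((24*(-34) - 65) - 6158)/(35539 + (-16139*(-1/12671) + 23577*(1/3026))) = ((-816 - 65) - 6158)/(35539 + (16139/12671 + 23577/3026)) = (-881 - 6158)/(35539 + 347580781/38342446) = -7039/1362999769175/38342446 = -7039*38342446/1362999769175 = -269892477394/1362999769175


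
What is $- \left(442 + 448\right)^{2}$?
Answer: $-792100$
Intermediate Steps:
$- \left(442 + 448\right)^{2} = - 890^{2} = \left(-1\right) 792100 = -792100$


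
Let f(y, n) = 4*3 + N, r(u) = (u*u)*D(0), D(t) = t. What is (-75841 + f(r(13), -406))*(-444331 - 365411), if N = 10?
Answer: 61393828698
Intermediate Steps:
r(u) = 0 (r(u) = (u*u)*0 = u**2*0 = 0)
f(y, n) = 22 (f(y, n) = 4*3 + 10 = 12 + 10 = 22)
(-75841 + f(r(13), -406))*(-444331 - 365411) = (-75841 + 22)*(-444331 - 365411) = -75819*(-809742) = 61393828698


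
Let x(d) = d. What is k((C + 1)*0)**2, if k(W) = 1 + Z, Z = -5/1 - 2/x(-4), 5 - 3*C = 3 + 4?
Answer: 49/4 ≈ 12.250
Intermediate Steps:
C = -2/3 (C = 5/3 - (3 + 4)/3 = 5/3 - 1/3*7 = 5/3 - 7/3 = -2/3 ≈ -0.66667)
Z = -9/2 (Z = -5/1 - 2/(-4) = -5*1 - 2*(-1/4) = -5 + 1/2 = -9/2 ≈ -4.5000)
k(W) = -7/2 (k(W) = 1 - 9/2 = -7/2)
k((C + 1)*0)**2 = (-7/2)**2 = 49/4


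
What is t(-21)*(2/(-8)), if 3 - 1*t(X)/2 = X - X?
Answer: -3/2 ≈ -1.5000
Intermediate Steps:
t(X) = 6 (t(X) = 6 - 2*(X - X) = 6 - 2*0 = 6 + 0 = 6)
t(-21)*(2/(-8)) = 6*(2/(-8)) = 6*(2*(-⅛)) = 6*(-¼) = -3/2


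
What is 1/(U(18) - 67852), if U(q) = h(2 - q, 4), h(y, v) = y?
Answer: -1/67868 ≈ -1.4734e-5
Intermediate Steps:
U(q) = 2 - q
1/(U(18) - 67852) = 1/((2 - 1*18) - 67852) = 1/((2 - 18) - 67852) = 1/(-16 - 67852) = 1/(-67868) = -1/67868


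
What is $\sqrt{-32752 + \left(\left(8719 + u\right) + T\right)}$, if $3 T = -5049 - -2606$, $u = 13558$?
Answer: $\frac{2 i \sqrt{25401}}{3} \approx 106.25 i$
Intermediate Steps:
$T = - \frac{2443}{3}$ ($T = \frac{-5049 - -2606}{3} = \frac{-5049 + 2606}{3} = \frac{1}{3} \left(-2443\right) = - \frac{2443}{3} \approx -814.33$)
$\sqrt{-32752 + \left(\left(8719 + u\right) + T\right)} = \sqrt{-32752 + \left(\left(8719 + 13558\right) - \frac{2443}{3}\right)} = \sqrt{-32752 + \left(22277 - \frac{2443}{3}\right)} = \sqrt{-32752 + \frac{64388}{3}} = \sqrt{- \frac{33868}{3}} = \frac{2 i \sqrt{25401}}{3}$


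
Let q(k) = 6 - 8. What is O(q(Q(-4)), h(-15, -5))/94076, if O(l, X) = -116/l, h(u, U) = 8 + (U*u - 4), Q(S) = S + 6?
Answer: 1/1622 ≈ 0.00061652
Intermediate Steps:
Q(S) = 6 + S
h(u, U) = 4 + U*u (h(u, U) = 8 + (-4 + U*u) = 4 + U*u)
q(k) = -2
O(q(Q(-4)), h(-15, -5))/94076 = -116/(-2)/94076 = -116*(-½)*(1/94076) = 58*(1/94076) = 1/1622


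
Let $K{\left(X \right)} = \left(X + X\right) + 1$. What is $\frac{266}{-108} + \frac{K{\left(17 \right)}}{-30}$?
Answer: $- \frac{98}{27} \approx -3.6296$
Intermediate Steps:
$K{\left(X \right)} = 1 + 2 X$ ($K{\left(X \right)} = 2 X + 1 = 1 + 2 X$)
$\frac{266}{-108} + \frac{K{\left(17 \right)}}{-30} = \frac{266}{-108} + \frac{1 + 2 \cdot 17}{-30} = 266 \left(- \frac{1}{108}\right) + \left(1 + 34\right) \left(- \frac{1}{30}\right) = - \frac{133}{54} + 35 \left(- \frac{1}{30}\right) = - \frac{133}{54} - \frac{7}{6} = - \frac{98}{27}$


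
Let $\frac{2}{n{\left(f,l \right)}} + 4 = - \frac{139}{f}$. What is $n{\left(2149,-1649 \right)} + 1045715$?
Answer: $\frac{9134316227}{8735} \approx 1.0457 \cdot 10^{6}$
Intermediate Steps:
$n{\left(f,l \right)} = \frac{2}{-4 - \frac{139}{f}}$
$n{\left(2149,-1649 \right)} + 1045715 = \left(-2\right) 2149 \frac{1}{139 + 4 \cdot 2149} + 1045715 = \left(-2\right) 2149 \frac{1}{139 + 8596} + 1045715 = \left(-2\right) 2149 \cdot \frac{1}{8735} + 1045715 = - \frac{4298}{8735} + 1045715 = \frac{9134316227}{8735}$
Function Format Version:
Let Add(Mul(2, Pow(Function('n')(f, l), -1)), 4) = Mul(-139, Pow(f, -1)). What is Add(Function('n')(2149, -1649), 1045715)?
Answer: Rational(9134316227, 8735) ≈ 1.0457e+6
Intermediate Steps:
Function('n')(f, l) = Mul(2, Pow(Add(-4, Mul(-139, Pow(f, -1))), -1))
Add(Function('n')(2149, -1649), 1045715) = Add(Mul(-2, 2149, Pow(Add(139, Mul(4, 2149)), -1)), 1045715) = Add(Mul(-2, 2149, Pow(Add(139, 8596), -1)), 1045715) = Add(Mul(-2, 2149, Pow(8735, -1)), 1045715) = Add(Mul(-2, 2149, Rational(1, 8735)), 1045715) = Add(Rational(-4298, 8735), 1045715) = Rational(9134316227, 8735)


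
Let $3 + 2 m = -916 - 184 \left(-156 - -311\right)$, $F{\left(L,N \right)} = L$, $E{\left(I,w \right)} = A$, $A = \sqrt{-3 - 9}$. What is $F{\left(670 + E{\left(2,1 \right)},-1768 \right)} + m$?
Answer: $- \frac{28099}{2} + 2 i \sqrt{3} \approx -14050.0 + 3.4641 i$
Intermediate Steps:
$A = 2 i \sqrt{3}$ ($A = \sqrt{-12} = 2 i \sqrt{3} \approx 3.4641 i$)
$E{\left(I,w \right)} = 2 i \sqrt{3}$
$m = - \frac{29439}{2}$ ($m = - \frac{3}{2} + \frac{-916 - 184 \left(-156 - -311\right)}{2} = - \frac{3}{2} + \frac{-916 - 184 \left(-156 + 311\right)}{2} = - \frac{3}{2} + \frac{-916 - 28520}{2} = - \frac{3}{2} + \frac{1}{2} \left(-29436\right) = - \frac{3}{2} - 14718 = - \frac{29439}{2} \approx -14720.0$)
$F{\left(670 + E{\left(2,1 \right)},-1768 \right)} + m = \left(670 + 2 i \sqrt{3}\right) - \frac{29439}{2} = - \frac{28099}{2} + 2 i \sqrt{3}$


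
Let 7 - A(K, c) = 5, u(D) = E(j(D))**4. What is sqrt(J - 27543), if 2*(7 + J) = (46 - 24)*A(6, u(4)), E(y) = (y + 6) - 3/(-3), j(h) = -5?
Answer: 2*I*sqrt(6882) ≈ 165.92*I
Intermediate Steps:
E(y) = 7 + y (E(y) = (6 + y) - 3*(-1/3) = (6 + y) + 1 = 7 + y)
u(D) = 16 (u(D) = (7 - 5)**4 = 2**4 = 16)
A(K, c) = 2 (A(K, c) = 7 - 1*5 = 7 - 5 = 2)
J = 15 (J = -7 + ((46 - 24)*2)/2 = -7 + (22*2)/2 = -7 + (1/2)*44 = -7 + 22 = 15)
sqrt(J - 27543) = sqrt(15 - 27543) = sqrt(-27528) = 2*I*sqrt(6882)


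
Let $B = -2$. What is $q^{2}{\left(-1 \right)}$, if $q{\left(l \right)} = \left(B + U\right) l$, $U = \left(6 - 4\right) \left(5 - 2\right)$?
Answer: $16$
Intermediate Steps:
$U = 6$ ($U = 2 \cdot 3 = 6$)
$q{\left(l \right)} = 4 l$ ($q{\left(l \right)} = \left(-2 + 6\right) l = 4 l$)
$q^{2}{\left(-1 \right)} = \left(4 \left(-1\right)\right)^{2} = \left(-4\right)^{2} = 16$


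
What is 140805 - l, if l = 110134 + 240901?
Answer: -210230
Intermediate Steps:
l = 351035
140805 - l = 140805 - 1*351035 = 140805 - 351035 = -210230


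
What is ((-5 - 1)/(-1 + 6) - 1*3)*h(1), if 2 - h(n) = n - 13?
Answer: -294/5 ≈ -58.800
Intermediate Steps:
h(n) = 15 - n (h(n) = 2 - (n - 13) = 2 - (-13 + n) = 2 + (13 - n) = 15 - n)
((-5 - 1)/(-1 + 6) - 1*3)*h(1) = ((-5 - 1)/(-1 + 6) - 1*3)*(15 - 1*1) = (-6/5 - 3)*(15 - 1) = (-6*⅕ - 3)*14 = (-6/5 - 3)*14 = -21/5*14 = -294/5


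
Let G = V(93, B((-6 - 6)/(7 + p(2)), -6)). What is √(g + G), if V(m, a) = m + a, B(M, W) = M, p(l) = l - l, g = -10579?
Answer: I*√513898/7 ≈ 102.41*I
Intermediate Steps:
p(l) = 0
V(m, a) = a + m
G = 639/7 (G = (-6 - 6)/(7 + 0) + 93 = -12/7 + 93 = 639/7 ≈ 91.286)
√(g + G) = √(-10579 + 639/7) = √(-73414/7) = I*√513898/7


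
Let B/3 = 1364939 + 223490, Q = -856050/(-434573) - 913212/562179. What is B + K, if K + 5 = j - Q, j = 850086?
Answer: 457292733224470394/81435938189 ≈ 5.6154e+6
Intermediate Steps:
Q = 28132018158/81435938189 (Q = -856050*(-1/434573) - 913212*1/562179 = 856050/434573 - 304404/187393 = 28132018158/81435938189 ≈ 0.34545)
K = 69227115639625151/81435938189 (K = -5 + (850086 - 1*28132018158/81435938189) = -5 + (850086 - 28132018158/81435938189) = -5 + 69227522819316096/81435938189 = 69227115639625151/81435938189 ≈ 8.5008e+5)
B = 4765287 (B = 3*(1364939 + 223490) = 3*1588429 = 4765287)
B + K = 4765287 + 69227115639625151/81435938189 = 457292733224470394/81435938189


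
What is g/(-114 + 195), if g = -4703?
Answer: -4703/81 ≈ -58.062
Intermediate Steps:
g/(-114 + 195) = -4703/(-114 + 195) = -4703/81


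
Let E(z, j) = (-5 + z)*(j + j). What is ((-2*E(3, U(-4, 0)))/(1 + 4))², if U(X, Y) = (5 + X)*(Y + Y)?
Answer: 0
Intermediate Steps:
U(X, Y) = 2*Y*(5 + X) (U(X, Y) = (5 + X)*(2*Y) = 2*Y*(5 + X))
E(z, j) = 2*j*(-5 + z) (E(z, j) = (-5 + z)*(2*j) = 2*j*(-5 + z))
((-2*E(3, U(-4, 0)))/(1 + 4))² = ((-4*2*0*(5 - 4)*(-5 + 3))/(1 + 4))² = (-4*2*0*1*(-2)/5)² = (-4*0*(-2)*(⅕))² = (-2*0*(⅕))² = (0*(⅕))² = 0² = 0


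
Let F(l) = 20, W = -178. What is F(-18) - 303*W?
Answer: 53954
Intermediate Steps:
F(-18) - 303*W = 20 - 303*(-178) = 20 + 53934 = 53954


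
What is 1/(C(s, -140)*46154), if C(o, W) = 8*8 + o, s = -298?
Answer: -1/10800036 ≈ -9.2592e-8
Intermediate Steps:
C(o, W) = 64 + o
1/(C(s, -140)*46154) = 1/((64 - 298)*46154) = (1/46154)/(-234) = -1/234*1/46154 = -1/10800036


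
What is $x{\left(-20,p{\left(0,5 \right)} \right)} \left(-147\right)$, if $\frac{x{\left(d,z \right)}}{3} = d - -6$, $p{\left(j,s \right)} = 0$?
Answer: $6174$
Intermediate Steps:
$x{\left(d,z \right)} = 18 + 3 d$ ($x{\left(d,z \right)} = 3 \left(d - -6\right) = 3 \left(d + 6\right) = 3 \left(6 + d\right) = 18 + 3 d$)
$x{\left(-20,p{\left(0,5 \right)} \right)} \left(-147\right) = \left(18 + 3 \left(-20\right)\right) \left(-147\right) = \left(18 - 60\right) \left(-147\right) = \left(-42\right) \left(-147\right) = 6174$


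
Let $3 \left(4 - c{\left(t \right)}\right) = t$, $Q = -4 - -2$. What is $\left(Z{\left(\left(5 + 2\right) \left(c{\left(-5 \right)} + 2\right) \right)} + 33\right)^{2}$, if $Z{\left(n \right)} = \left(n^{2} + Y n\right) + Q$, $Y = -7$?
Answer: $\frac{520706761}{81} \approx 6.4285 \cdot 10^{6}$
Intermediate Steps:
$Q = -2$ ($Q = -4 + 2 = -2$)
$c{\left(t \right)} = 4 - \frac{t}{3}$
$Z{\left(n \right)} = -2 + n^{2} - 7 n$ ($Z{\left(n \right)} = \left(n^{2} - 7 n\right) - 2 = -2 + n^{2} - 7 n$)
$\left(Z{\left(\left(5 + 2\right) \left(c{\left(-5 \right)} + 2\right) \right)} + 33\right)^{2} = \left(\left(-2 + \left(\left(5 + 2\right) \left(\left(4 - - \frac{5}{3}\right) + 2\right)\right)^{2} - 7 \left(5 + 2\right) \left(\left(4 - - \frac{5}{3}\right) + 2\right)\right) + 33\right)^{2} = \left(\left(-2 + \left(7 \left(\left(4 + \frac{5}{3}\right) + 2\right)\right)^{2} - 7 \cdot 7 \left(\left(4 + \frac{5}{3}\right) + 2\right)\right) + 33\right)^{2} = \left(\left(-2 + \left(7 \left(\frac{17}{3} + 2\right)\right)^{2} - 7 \cdot 7 \left(\frac{17}{3} + 2\right)\right) + 33\right)^{2} = \left(\left(-2 + \left(7 \cdot \frac{23}{3}\right)^{2} - 7 \cdot 7 \cdot \frac{23}{3}\right) + 33\right)^{2} = \left(\left(-2 + \left(\frac{161}{3}\right)^{2} - \frac{1127}{3}\right) + 33\right)^{2} = \left(\left(-2 + \frac{25921}{9} - \frac{1127}{3}\right) + 33\right)^{2} = \left(\frac{22522}{9} + 33\right)^{2} = \left(\frac{22819}{9}\right)^{2} = \frac{520706761}{81}$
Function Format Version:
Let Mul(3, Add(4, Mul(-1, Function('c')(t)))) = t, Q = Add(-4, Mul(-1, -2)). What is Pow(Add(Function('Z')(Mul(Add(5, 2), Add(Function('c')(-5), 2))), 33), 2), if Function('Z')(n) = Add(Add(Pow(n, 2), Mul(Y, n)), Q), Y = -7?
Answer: Rational(520706761, 81) ≈ 6.4285e+6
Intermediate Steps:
Q = -2 (Q = Add(-4, 2) = -2)
Function('c')(t) = Add(4, Mul(Rational(-1, 3), t))
Function('Z')(n) = Add(-2, Pow(n, 2), Mul(-7, n)) (Function('Z')(n) = Add(Add(Pow(n, 2), Mul(-7, n)), -2) = Add(-2, Pow(n, 2), Mul(-7, n)))
Pow(Add(Function('Z')(Mul(Add(5, 2), Add(Function('c')(-5), 2))), 33), 2) = Pow(Add(Add(-2, Pow(Mul(Add(5, 2), Add(Add(4, Mul(Rational(-1, 3), -5)), 2)), 2), Mul(-7, Mul(Add(5, 2), Add(Add(4, Mul(Rational(-1, 3), -5)), 2)))), 33), 2) = Pow(Add(Add(-2, Pow(Mul(7, Add(Add(4, Rational(5, 3)), 2)), 2), Mul(-7, Mul(7, Add(Add(4, Rational(5, 3)), 2)))), 33), 2) = Pow(Add(Add(-2, Pow(Mul(7, Add(Rational(17, 3), 2)), 2), Mul(-7, Mul(7, Add(Rational(17, 3), 2)))), 33), 2) = Pow(Add(Add(-2, Pow(Mul(7, Rational(23, 3)), 2), Mul(-7, Mul(7, Rational(23, 3)))), 33), 2) = Pow(Add(Add(-2, Pow(Rational(161, 3), 2), Mul(-7, Rational(161, 3))), 33), 2) = Pow(Add(Add(-2, Rational(25921, 9), Rational(-1127, 3)), 33), 2) = Pow(Add(Rational(22522, 9), 33), 2) = Pow(Rational(22819, 9), 2) = Rational(520706761, 81)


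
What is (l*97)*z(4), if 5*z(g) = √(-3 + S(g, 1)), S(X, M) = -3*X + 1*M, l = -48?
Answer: -4656*I*√14/5 ≈ -3484.2*I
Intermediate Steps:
S(X, M) = M - 3*X (S(X, M) = -3*X + M = M - 3*X)
z(g) = √(-2 - 3*g)/5 (z(g) = √(-3 + (1 - 3*g))/5 = √(-2 - 3*g)/5)
(l*97)*z(4) = (-48*97)*(√(-2 - 3*4)/5) = -4656*√(-2 - 12)/5 = -4656*√(-14)/5 = -4656*I*√14/5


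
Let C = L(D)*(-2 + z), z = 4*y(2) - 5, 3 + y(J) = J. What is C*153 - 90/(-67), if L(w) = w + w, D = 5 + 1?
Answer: -1353042/67 ≈ -20195.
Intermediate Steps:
y(J) = -3 + J
D = 6
L(w) = 2*w
z = -9 (z = 4*(-3 + 2) - 5 = 4*(-1) - 5 = -4 - 5 = -9)
C = -132 (C = (2*6)*(-2 - 9) = 12*(-11) = -132)
C*153 - 90/(-67) = -132*153 - 90/(-67) = -20196 - 90*(-1/67) = -20196 + 90/67 = -1353042/67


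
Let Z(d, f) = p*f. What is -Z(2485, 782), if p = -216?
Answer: 168912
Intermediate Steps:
Z(d, f) = -216*f
-Z(2485, 782) = -(-216)*782 = -1*(-168912) = 168912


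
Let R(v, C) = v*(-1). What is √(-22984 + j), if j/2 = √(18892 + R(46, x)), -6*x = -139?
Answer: √(-22984 + 6*√2094) ≈ 150.7*I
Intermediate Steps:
x = 139/6 (x = -⅙*(-139) = 139/6 ≈ 23.167)
R(v, C) = -v
j = 6*√2094 (j = 2*√(18892 - 1*46) = 2*√(18892 - 46) = 2*√18846 = 2*(3*√2094) = 6*√2094 ≈ 274.56)
√(-22984 + j) = √(-22984 + 6*√2094)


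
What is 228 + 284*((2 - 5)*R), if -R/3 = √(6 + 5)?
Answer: 228 + 2556*√11 ≈ 8705.3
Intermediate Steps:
R = -3*√11 (R = -3*√(6 + 5) = -3*√11 ≈ -9.9499)
228 + 284*((2 - 5)*R) = 228 + 284*((2 - 5)*(-3*√11)) = 228 + 284*(-(-9)*√11) = 228 + 284*(9*√11) = 228 + 2556*√11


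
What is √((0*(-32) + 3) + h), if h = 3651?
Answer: 3*√406 ≈ 60.448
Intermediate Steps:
√((0*(-32) + 3) + h) = √((0*(-32) + 3) + 3651) = √((0 + 3) + 3651) = √(3 + 3651) = √3654 = 3*√406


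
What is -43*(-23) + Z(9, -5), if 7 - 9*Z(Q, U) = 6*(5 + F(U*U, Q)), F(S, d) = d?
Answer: 8824/9 ≈ 980.44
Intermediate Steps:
Z(Q, U) = -23/9 - 2*Q/3 (Z(Q, U) = 7/9 - 2*(5 + Q)/3 = 7/9 - (30 + 6*Q)/9 = 7/9 + (-10/3 - 2*Q/3) = -23/9 - 2*Q/3)
-43*(-23) + Z(9, -5) = -43*(-23) + (-23/9 - ⅔*9) = 989 + (-23/9 - 6) = 989 - 77/9 = 8824/9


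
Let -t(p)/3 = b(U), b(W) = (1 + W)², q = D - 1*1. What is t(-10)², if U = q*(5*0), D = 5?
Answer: 9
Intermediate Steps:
q = 4 (q = 5 - 1*1 = 5 - 1 = 4)
U = 0 (U = 4*(5*0) = 4*0 = 0)
t(p) = -3 (t(p) = -3*(1 + 0)² = -3*1² = -3*1 = -3)
t(-10)² = (-3)² = 9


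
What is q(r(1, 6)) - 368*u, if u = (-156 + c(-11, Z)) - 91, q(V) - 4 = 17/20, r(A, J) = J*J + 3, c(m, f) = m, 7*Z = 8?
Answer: 1898977/20 ≈ 94949.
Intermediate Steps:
Z = 8/7 (Z = (1/7)*8 = 8/7 ≈ 1.1429)
r(A, J) = 3 + J**2 (r(A, J) = J**2 + 3 = 3 + J**2)
q(V) = 97/20 (q(V) = 4 + 17/20 = 97/20)
u = -258 (u = (-156 - 11) - 91 = -167 - 91 = -258)
q(r(1, 6)) - 368*u = 97/20 - 368*(-258) = 97/20 + 94944 = 1898977/20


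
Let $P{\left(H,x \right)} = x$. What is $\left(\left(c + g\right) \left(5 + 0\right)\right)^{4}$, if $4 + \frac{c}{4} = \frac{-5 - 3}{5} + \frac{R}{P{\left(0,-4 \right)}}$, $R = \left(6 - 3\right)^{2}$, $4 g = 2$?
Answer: $\frac{9116621361}{16} \approx 5.6979 \cdot 10^{8}$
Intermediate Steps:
$g = \frac{1}{2}$ ($g = \frac{1}{4} \cdot 2 = \frac{1}{2} \approx 0.5$)
$R = 9$ ($R = 3^{2} = 9$)
$c = - \frac{157}{5}$ ($c = -16 + 4 \left(\frac{-5 - 3}{5} + \frac{9}{-4}\right) = -16 + 4 \left(\left(-5 - 3\right) \frac{1}{5} + 9 \left(- \frac{1}{4}\right)\right) = -16 + 4 \left(\left(-8\right) \frac{1}{5} - \frac{9}{4}\right) = -16 + 4 \left(- \frac{8}{5} - \frac{9}{4}\right) = -16 + 4 \left(- \frac{77}{20}\right) = -16 - \frac{77}{5} = - \frac{157}{5} \approx -31.4$)
$\left(\left(c + g\right) \left(5 + 0\right)\right)^{4} = \left(\left(- \frac{157}{5} + \frac{1}{2}\right) \left(5 + 0\right)\right)^{4} = \left(\left(- \frac{309}{10}\right) 5\right)^{4} = \left(- \frac{309}{2}\right)^{4} = \frac{9116621361}{16}$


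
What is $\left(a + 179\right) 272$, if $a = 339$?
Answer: $140896$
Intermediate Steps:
$\left(a + 179\right) 272 = \left(339 + 179\right) 272 = 518 \cdot 272 = 140896$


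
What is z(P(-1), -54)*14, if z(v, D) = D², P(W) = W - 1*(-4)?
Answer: 40824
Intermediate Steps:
P(W) = 4 + W (P(W) = W + 4 = 4 + W)
z(P(-1), -54)*14 = (-54)²*14 = 2916*14 = 40824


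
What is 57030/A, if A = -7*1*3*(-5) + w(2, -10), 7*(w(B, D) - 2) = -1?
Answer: 199605/374 ≈ 533.70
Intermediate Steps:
w(B, D) = 13/7 (w(B, D) = 2 + (⅐)*(-1) = 2 - ⅐ = 13/7)
A = 748/7 (A = -7*1*3*(-5) + 13/7 = -21*(-5) + 13/7 = -7*(-15) + 13/7 = 105 + 13/7 = 748/7 ≈ 106.86)
57030/A = 57030/(748/7) = 57030*(7/748) = 199605/374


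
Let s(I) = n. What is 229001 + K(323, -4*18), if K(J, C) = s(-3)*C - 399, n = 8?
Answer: 228026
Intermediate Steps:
s(I) = 8
K(J, C) = -399 + 8*C (K(J, C) = 8*C - 399 = -399 + 8*C)
229001 + K(323, -4*18) = 229001 + (-399 + 8*(-4*18)) = 229001 + (-399 + 8*(-72)) = 229001 + (-399 - 576) = 229001 - 975 = 228026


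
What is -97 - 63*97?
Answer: -6208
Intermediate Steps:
-97 - 63*97 = -97 - 6111 = -6208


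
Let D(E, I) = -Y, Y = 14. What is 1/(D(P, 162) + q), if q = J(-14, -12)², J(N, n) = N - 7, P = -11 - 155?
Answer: 1/427 ≈ 0.0023419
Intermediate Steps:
P = -166
D(E, I) = -14 (D(E, I) = -1*14 = -14)
J(N, n) = -7 + N
q = 441 (q = (-7 - 14)² = (-21)² = 441)
1/(D(P, 162) + q) = 1/(-14 + 441) = 1/427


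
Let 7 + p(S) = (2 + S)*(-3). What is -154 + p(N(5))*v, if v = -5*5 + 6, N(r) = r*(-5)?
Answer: -1332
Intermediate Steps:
N(r) = -5*r
v = -19 (v = -25 + 6 = -19)
p(S) = -13 - 3*S (p(S) = -7 + (2 + S)*(-3) = -7 + (-6 - 3*S) = -13 - 3*S)
-154 + p(N(5))*v = -154 + (-13 - (-15)*5)*(-19) = -154 + (-13 - 3*(-25))*(-19) = -154 + (-13 + 75)*(-19) = -154 + 62*(-19) = -154 - 1178 = -1332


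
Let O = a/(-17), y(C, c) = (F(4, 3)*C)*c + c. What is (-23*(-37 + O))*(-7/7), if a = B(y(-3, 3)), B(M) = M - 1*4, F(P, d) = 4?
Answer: -13616/17 ≈ -800.94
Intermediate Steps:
y(C, c) = c + 4*C*c (y(C, c) = (4*C)*c + c = 4*C*c + c = c + 4*C*c)
B(M) = -4 + M (B(M) = M - 4 = -4 + M)
a = -37 (a = -4 + 3*(1 + 4*(-3)) = -4 + 3*(1 - 12) = -4 + 3*(-11) = -4 - 33 = -37)
O = 37/17 (O = -37/(-17) = -37*(-1/17) = 37/17 ≈ 2.1765)
(-23*(-37 + O))*(-7/7) = (-23*(-37 + 37/17))*(-7/7) = (-23*(-592/17))*(-7*⅐) = (13616/17)*(-1) = -13616/17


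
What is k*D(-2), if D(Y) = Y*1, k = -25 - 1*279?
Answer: 608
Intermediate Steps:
k = -304 (k = -25 - 279 = -304)
D(Y) = Y
k*D(-2) = -304*(-2) = 608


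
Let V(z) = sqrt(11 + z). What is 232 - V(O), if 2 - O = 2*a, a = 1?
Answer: 232 - sqrt(11) ≈ 228.68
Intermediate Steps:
O = 0 (O = 2 - 2 = 0)
232 - V(O) = 232 - sqrt(11 + 0) = 232 - sqrt(11)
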